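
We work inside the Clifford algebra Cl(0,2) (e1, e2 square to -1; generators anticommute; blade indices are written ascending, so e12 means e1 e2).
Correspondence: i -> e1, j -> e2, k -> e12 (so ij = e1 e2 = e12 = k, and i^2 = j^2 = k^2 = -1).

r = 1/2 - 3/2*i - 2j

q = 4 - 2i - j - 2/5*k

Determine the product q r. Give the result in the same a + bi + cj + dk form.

In blades: q = 4 - 2*e1 - e2 - 2/5*e12, r = 1/2 - 3/2*e1 - 2*e2.
Distribute q over r term by term (generator squares from the signature, products reordered to ascending indices): (4)*r = 2 - 6*e1 - 8*e2; (-2*e1)*r = -3 - e1 + 4*e12; (-e2)*r = -2 - 1/2*e2 - 3/2*e12; (-2/5*e12)*r = -4/5*e1 + 3/5*e2 - 1/5*e12.
Sum: -3 - 39/5*e1 - 79/10*e2 + 23/10*e12; translating back through the correspondence:
Answer: -3 - 39/5*i - 79/10*j + 23/10*k


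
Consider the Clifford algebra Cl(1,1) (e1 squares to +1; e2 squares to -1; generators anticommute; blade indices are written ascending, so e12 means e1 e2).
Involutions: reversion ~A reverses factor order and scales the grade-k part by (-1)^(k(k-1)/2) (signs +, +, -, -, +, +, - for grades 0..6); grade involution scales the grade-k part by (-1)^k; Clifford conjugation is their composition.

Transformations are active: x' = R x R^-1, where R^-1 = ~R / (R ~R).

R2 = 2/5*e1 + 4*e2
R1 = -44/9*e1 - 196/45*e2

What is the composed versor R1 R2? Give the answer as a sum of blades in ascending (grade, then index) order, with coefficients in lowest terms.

Distribute over the terms of R1 (each basis-blade product reordered to ascending indices, repeated generators contracted through their squares):
(-44/9*e1) R2 = -88/45 - 176/9*e12
(-196/45*e2) R2 = 784/45 + 392/225*e12
Summing the partial products and collecting blades:
Answer: 232/15 - 1336/75*e12


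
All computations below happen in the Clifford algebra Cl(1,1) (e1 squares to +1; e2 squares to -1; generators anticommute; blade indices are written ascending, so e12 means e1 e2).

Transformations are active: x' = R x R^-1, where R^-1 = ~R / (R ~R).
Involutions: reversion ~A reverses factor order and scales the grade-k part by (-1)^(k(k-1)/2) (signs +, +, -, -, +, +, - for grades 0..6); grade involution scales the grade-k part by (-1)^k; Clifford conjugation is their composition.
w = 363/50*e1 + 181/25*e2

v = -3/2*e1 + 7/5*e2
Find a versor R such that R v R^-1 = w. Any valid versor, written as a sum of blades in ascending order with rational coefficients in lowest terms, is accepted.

Since q(v) = q(w) = 29/100, the sum R = v + w = 144/25*e1 + 216/25*e2 does the job whenever invertible.
Answer: 144/25*e1 + 216/25*e2


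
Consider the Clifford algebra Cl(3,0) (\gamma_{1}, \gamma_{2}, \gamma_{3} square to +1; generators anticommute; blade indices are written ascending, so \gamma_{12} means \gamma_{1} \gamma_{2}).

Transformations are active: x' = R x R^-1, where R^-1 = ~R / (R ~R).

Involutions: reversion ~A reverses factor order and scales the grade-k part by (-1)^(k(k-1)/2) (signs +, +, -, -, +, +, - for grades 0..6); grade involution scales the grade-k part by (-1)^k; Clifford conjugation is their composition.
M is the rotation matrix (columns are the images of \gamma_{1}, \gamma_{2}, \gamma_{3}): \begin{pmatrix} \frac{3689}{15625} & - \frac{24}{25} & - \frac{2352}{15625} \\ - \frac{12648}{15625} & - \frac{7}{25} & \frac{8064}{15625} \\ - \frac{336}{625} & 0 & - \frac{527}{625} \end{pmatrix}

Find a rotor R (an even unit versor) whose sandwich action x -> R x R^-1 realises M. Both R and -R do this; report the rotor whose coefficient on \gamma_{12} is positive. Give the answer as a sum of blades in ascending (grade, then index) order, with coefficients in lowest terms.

Method: write R = a + b12*\gamma_{12} + b13*\gamma_{13} + b23*\gamma_{23} with a^2 + b12^2 + b13^2 + b23^2 = 1 (so R^-1 = ~R). Expanding the columns R e_j ~R gives tr M = 4a^2 - 1 and, from the antisymmetric part, M21 - M12 = -4a*b12, M13 - M31 = 4a*b13, M32 - M23 = -4a*b23.
Here tr M = -\frac{13861}{15625}, so a^2 = (1 + tr M)/4 = \frac{441}{15625} and a = ±\frac{21}{125}. Taking a = \frac{21}{125}: M21 - M12 = \frac{2352}{15625}, M13 - M31 = \frac{6048}{15625}, M32 - M23 = -\frac{8064}{15625}, giving b12 = -\frac{28}{125}, b13 = \frac{72}{125}, b23 = \frac{96}{125}, i.e. R = \frac{21}{125} - \frac{28}{125} \gamma_{12} + \frac{72}{125} \gamma_{13} + \frac{96}{125} \gamma_{23}.
Its \gamma_{12} coefficient is negative, so report the other preimage -R.
Answer: -\frac{21}{125} + \frac{28}{125} \gamma_{12} - \frac{72}{125} \gamma_{13} - \frac{96}{125} \gamma_{23}. Key observation: the double cover Spin(3) -> SO(3) sends R and -R to the same matrix (trace -\frac{13861}{15625} here), so the stated sign of the \gamma_{12} coefficient is what selects one sheet.


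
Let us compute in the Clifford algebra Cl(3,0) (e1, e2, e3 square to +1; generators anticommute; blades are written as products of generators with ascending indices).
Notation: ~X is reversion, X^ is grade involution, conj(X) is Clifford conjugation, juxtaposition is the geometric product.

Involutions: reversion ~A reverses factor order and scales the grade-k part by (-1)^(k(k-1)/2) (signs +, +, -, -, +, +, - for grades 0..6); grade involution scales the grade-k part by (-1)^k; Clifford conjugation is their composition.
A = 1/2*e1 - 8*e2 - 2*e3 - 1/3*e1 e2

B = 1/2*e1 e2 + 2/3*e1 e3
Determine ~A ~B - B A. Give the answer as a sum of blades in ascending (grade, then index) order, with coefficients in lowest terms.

first term: 1/6 - 16/3*e1 - 1/4*e2 - 1/3*e3 + 2/9*e2 e3 - 13/3*e1 e2 e3
second term: 1/6 - 16/3*e1 - 1/4*e2 - 1/3*e3 - 2/9*e2 e3 + 13/3*e1 e2 e3
Answer: 4/9*e2 e3 - 26/3*e1 e2 e3


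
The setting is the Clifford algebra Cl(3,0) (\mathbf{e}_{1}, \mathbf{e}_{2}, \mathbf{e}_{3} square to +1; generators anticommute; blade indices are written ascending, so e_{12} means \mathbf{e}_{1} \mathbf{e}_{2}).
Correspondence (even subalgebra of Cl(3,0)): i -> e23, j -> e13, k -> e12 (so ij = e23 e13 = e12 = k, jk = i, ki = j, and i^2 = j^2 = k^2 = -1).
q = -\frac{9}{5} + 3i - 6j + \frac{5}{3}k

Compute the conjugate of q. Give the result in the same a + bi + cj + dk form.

In blades: q = -\frac{9}{5} + \frac{5}{3} e_{12} - 6 e_{13} + 3 e_{23}.
Quaternion conjugation is reversion on the even subalgebra: the scalar is fixed and every grade-2 blade flips sign, giving -\frac{9}{5} - \frac{5}{3} e_{12} + 6 e_{13} - 3 e_{23}; translating back:
Answer: -\frac{9}{5} - 3i + 6j - \frac{5}{3}k


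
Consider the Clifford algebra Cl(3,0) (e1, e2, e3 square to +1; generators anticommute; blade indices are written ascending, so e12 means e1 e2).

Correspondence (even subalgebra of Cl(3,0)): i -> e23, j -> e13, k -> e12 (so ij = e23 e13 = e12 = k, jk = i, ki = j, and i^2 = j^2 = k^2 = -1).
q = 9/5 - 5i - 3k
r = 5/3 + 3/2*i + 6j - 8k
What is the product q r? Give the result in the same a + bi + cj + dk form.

In blades: q = 9/5 - 3*e12 - 5*e23, r = 5/3 - 8*e12 + 6*e13 + 3/2*e23.
Distribute q over r term by term (generator squares from the signature, products reordered to ascending indices): (9/5)*r = 3 - 72/5*e12 + 54/5*e13 + 27/10*e23; (-3*e12)*r = -24 - 5*e12 - 9/2*e13 + 18*e23; (-5*e23)*r = 15/2 - 30*e12 - 40*e13 - 25/3*e23.
Sum: -27/2 - 247/5*e12 - 337/10*e13 + 371/30*e23; translating back through the correspondence:
Answer: -27/2 + 371/30*i - 337/10*j - 247/5*k


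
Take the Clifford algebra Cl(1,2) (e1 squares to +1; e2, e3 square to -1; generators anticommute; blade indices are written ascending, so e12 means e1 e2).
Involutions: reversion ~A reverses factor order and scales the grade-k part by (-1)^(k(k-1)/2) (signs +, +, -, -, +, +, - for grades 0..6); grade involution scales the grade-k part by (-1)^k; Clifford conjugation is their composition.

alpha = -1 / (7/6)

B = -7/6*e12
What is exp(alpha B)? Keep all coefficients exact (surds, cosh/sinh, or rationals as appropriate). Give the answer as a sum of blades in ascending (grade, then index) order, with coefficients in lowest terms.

B^2 = (-7/6)^2*(e12)^2 = 49/36*(+1) = 49/36 (a basis 2-blade squares to minus the product of its generators' squares).
B^2 = 49/36 — a positive square means the series sums to a boost: l = 7/6, alpha*l = -1, so exp(alpha B) = cosh(-1) + (sinh(-1)/(7/6))*B = cosh(1) + (-6*sinh(1)/7)*B.
Answer: cosh(1) + sinh(1)*e12


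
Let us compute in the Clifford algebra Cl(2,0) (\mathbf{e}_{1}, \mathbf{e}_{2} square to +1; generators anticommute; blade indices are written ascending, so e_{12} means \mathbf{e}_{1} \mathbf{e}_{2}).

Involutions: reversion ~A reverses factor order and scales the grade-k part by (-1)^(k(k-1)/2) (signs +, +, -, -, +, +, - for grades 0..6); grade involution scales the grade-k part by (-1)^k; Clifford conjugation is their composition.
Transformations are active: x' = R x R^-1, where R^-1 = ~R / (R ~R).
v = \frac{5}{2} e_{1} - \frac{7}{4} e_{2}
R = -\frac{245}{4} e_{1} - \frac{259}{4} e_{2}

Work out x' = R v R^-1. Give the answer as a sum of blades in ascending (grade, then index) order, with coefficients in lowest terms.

~R = -\frac{245}{4} e_{1} - \frac{259}{4} e_{2}, and R ~R = \frac{63553}{8}, so R^-1 = ~R / (\frac{63553}{8}).
R v = -\frac{637}{16} + \frac{4305}{16} e_{12}
Answer: -\frac{9785}{5188} e_{1} + \frac{6223}{2594} e_{2}


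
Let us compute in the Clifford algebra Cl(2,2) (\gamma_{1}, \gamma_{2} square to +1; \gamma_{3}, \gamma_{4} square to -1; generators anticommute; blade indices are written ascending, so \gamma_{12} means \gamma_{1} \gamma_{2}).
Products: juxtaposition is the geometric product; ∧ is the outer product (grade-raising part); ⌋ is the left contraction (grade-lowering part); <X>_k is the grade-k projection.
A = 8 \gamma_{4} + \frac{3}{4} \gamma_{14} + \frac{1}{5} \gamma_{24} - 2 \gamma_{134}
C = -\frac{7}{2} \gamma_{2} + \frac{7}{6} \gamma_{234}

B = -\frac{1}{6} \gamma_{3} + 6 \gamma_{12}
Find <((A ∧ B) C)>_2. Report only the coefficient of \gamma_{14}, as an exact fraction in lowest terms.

step 1: \frac{4}{3} \gamma_{34} + 48 \gamma_{124} + \frac{1}{8} \gamma_{134} + \frac{1}{30} \gamma_{234}
step 2: -\frac{7}{180} - \frac{14}{9} \gamma_{2} - \frac{7}{48} \gamma_{12} - 56 \gamma_{13} + 168 \gamma_{14} - \frac{7}{60} \gamma_{34} - \frac{14}{3} \gamma_{234} - \frac{7}{16} \gamma_{1234}
step 3: -\frac{7}{48} \gamma_{12} - 56 \gamma_{13} + 168 \gamma_{14} - \frac{7}{60} \gamma_{34}
Answer: 168


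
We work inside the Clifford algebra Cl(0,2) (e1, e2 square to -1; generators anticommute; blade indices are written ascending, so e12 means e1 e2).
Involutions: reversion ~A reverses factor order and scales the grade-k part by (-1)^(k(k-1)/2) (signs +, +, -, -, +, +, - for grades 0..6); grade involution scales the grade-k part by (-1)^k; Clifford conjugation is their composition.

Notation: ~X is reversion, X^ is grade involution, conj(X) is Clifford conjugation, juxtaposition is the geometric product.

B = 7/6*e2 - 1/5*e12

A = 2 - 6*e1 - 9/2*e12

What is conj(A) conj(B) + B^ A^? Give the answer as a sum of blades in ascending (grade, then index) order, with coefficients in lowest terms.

first term: -9/10 + 21/4*e1 - 53/15*e2 - 33/5*e12
second term: -9/10 + 21/4*e1 - 53/15*e2 + 33/5*e12
Answer: -9/5 + 21/2*e1 - 106/15*e2


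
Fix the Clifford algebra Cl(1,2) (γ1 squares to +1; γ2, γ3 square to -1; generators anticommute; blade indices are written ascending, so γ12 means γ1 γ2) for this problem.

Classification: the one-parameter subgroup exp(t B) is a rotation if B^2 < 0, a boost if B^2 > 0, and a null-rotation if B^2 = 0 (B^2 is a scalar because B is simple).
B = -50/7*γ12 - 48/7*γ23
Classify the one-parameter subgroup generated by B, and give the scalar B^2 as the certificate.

B^2 term by term: the squares give (-50/7)^2*(γ12)^2 + (-48/7)^2*(γ23)^2 = 2500/49*(+1) + 2304/49*(-1) = 4 (each basis 2-blade squares to minus the product of its generators' squares); cross terms between blades sharing an index anticommute and cancel. So B^2 = 4.
Answer: boost, certificate B^2 = 4. The invariant at work: B^2 = 4 is unchanged by conjugation, hence its sign classifies the subgroup whatever basis B is written in.


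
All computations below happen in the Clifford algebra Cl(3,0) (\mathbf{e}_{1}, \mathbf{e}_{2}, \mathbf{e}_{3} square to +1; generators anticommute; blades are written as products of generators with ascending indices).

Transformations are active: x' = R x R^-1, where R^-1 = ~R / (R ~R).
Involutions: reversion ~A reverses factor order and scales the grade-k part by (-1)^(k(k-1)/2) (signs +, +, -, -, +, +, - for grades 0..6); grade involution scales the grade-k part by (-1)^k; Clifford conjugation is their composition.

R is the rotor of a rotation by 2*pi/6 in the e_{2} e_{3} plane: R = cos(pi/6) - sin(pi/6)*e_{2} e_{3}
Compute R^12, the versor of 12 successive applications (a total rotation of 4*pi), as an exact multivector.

Rotor phase runs at HALF the rotation angle; powers of one rotor simply add phase, so after 12 steps in e_{2} e_{3} the phase is 12*pi/6 = 2 \pi and R^12 = cos(2 \pi) - sin(2 \pi)*e_{2} e_{3}.
cos(2 \pi) = 1 and sin(2 \pi) = 0, so R^12 = 1. The total rotation 4*pi is 2 full turns, so every vector returns to itself, yet the rotor is +1, back on the identity sheet (an even number of 2*pi turns).
Answer: 1


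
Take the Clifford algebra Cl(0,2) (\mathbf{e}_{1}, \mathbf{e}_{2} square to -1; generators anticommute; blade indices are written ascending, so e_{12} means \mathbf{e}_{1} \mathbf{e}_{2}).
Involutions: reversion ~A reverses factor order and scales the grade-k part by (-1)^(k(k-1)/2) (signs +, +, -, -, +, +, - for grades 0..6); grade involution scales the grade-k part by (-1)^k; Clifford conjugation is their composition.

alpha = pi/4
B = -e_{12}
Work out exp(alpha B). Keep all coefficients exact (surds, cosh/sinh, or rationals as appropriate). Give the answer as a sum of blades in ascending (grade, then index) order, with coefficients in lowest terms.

B^2 = (-1)^2*(e_{12})^2 = 1*(-1) = -1 (a basis 2-blade squares to minus the product of its generators' squares).
B^2 = -1 — the negative square puts this in the circular regime; l = 1, alpha*l = \frac{\pi}{4}, so exp(alpha B) = cos(\frac{\pi}{4}) + (sin(\frac{\pi}{4})/1)*B = \frac{\sqrt{2}}{2} + (\frac{\sqrt{2}}{2})*B.
Answer: \frac{\sqrt{2}}{2} - \frac{\sqrt{2}}{2} e_{12}


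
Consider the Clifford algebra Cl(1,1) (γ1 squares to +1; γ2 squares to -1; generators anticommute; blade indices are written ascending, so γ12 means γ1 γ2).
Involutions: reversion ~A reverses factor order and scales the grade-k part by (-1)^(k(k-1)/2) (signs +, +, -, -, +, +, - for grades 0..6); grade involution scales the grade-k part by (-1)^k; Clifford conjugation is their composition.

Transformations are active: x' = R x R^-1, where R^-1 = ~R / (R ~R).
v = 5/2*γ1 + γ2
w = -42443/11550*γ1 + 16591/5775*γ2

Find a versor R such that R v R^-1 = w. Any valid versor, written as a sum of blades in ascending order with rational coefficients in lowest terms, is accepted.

Take R = v + w = -6784/5775*γ1 + 22366/5775*γ2. Because q(v) = q(w) = 21/4, conjugation by R sends v exactly to w.
Answer: -6784/5775*γ1 + 22366/5775*γ2


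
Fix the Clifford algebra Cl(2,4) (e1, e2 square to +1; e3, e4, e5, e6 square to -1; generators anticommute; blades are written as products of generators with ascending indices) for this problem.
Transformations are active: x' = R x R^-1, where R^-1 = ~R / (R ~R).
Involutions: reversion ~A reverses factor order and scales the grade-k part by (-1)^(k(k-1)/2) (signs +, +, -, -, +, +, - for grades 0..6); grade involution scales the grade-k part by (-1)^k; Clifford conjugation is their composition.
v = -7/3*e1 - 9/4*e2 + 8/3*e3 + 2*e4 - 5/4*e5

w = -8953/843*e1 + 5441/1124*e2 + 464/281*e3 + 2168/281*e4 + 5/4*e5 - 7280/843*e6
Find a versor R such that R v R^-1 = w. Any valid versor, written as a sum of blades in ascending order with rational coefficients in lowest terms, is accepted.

Equal squares first: v^2 = w^2 = -13/6. Then v + w = -3640/281*e1 + 728/281*e2 + 3640/843*e3 + 2730/281*e4 - 7280/843*e6 is a versor taking v to w, provided it is invertible.
Answer: -3640/281*e1 + 728/281*e2 + 3640/843*e3 + 2730/281*e4 - 7280/843*e6


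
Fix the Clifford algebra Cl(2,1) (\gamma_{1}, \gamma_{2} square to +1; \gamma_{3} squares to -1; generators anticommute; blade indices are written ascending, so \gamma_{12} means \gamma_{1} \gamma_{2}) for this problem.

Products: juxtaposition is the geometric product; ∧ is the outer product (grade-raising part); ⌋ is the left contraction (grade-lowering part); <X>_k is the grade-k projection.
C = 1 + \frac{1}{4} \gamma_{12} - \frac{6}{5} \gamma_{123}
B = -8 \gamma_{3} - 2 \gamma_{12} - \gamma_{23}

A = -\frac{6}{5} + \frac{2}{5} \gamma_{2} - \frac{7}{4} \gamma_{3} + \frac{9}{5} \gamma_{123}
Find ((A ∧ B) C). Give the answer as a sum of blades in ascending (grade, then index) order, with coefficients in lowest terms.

step 1: \frac{48}{5} \gamma_{3} + \frac{12}{5} \gamma_{12} - 2 \gamma_{23} + \frac{7}{2} \gamma_{123}
step 2: -\frac{24}{5} + \frac{12}{5} \gamma_{1} + \frac{2321}{200} \gamma_{3} + \frac{348}{25} \gamma_{12} + \frac{1}{2} \gamma_{13} - 2 \gamma_{23} + \frac{59}{10} \gamma_{123}
Answer: -\frac{24}{5} + \frac{12}{5} \gamma_{1} + \frac{2321}{200} \gamma_{3} + \frac{348}{25} \gamma_{12} + \frac{1}{2} \gamma_{13} - 2 \gamma_{23} + \frac{59}{10} \gamma_{123}


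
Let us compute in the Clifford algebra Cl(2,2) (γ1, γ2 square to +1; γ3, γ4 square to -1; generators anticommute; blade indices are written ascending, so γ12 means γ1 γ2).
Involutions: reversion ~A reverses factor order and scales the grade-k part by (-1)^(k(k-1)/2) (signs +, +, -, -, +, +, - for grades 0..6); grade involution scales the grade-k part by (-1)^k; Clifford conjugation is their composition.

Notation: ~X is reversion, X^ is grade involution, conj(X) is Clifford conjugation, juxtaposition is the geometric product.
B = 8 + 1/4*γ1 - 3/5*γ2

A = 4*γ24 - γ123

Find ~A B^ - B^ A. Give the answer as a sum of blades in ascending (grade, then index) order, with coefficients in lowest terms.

first term: 12/5*γ4 - 3/5*γ13 - 1/4*γ23 - 32*γ24 + 8*γ123 + γ124
second term: 12/5*γ4 + 3/5*γ13 + 1/4*γ23 + 32*γ24 - 8*γ123 - γ124
Answer: -6/5*γ13 - 1/2*γ23 - 64*γ24 + 16*γ123 + 2*γ124


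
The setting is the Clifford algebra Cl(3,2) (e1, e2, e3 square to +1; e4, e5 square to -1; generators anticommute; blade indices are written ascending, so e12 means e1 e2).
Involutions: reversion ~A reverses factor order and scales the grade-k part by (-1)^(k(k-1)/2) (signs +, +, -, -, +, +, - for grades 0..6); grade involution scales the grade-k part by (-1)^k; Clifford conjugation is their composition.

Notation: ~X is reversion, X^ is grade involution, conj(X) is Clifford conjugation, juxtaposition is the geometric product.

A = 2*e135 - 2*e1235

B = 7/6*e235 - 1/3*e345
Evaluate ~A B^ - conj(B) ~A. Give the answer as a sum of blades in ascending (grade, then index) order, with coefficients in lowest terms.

first term: 7/3*e1 + 7/3*e12 + 2/3*e14 + 2/3*e124
second term: 7/3*e1 + 7/3*e12 + 2/3*e14 - 2/3*e124
Answer: 4/3*e124


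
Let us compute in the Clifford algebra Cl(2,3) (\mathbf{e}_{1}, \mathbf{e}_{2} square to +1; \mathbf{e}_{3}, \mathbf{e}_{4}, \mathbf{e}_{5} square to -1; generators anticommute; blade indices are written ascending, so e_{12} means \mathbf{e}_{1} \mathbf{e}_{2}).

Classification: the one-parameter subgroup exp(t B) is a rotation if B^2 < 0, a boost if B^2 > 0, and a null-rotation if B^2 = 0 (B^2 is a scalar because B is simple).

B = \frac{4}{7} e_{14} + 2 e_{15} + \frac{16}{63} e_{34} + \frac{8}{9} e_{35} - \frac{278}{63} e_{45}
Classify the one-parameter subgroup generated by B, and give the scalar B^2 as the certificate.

B^2 term by term: the squares give (\frac{4}{7})^2*(e_{14})^2 + (2)^2*(e_{15})^2 + (\frac{16}{63})^2*(e_{34})^2 + (\frac{8}{9})^2*(e_{35})^2 + (-\frac{278}{63})^2*(e_{45})^2 = \frac{16}{49}*(+1) + 4*(+1) + \frac{256}{3969}*(-1) + \frac{64}{81}*(-1) + \frac{77284}{3969}*(-1) = -16 (each basis 2-blade squares to minus the product of its generators' squares); cross terms between blades sharing an index anticommute and cancel; the commuting (index-disjoint) pairs give grade-4 terms 2*c*c'*(blade product), which cancel blade by blade — e_{1345}: -\frac{64}{63} + \frac{64}{63} = 0 — confirming B is simple. So B^2 = -16.
Answer: rotation, certificate B^2 = -16. Why this suffices: the scalar -16 survives any versor conjugation, so its sign alone determines the class however B is presented.


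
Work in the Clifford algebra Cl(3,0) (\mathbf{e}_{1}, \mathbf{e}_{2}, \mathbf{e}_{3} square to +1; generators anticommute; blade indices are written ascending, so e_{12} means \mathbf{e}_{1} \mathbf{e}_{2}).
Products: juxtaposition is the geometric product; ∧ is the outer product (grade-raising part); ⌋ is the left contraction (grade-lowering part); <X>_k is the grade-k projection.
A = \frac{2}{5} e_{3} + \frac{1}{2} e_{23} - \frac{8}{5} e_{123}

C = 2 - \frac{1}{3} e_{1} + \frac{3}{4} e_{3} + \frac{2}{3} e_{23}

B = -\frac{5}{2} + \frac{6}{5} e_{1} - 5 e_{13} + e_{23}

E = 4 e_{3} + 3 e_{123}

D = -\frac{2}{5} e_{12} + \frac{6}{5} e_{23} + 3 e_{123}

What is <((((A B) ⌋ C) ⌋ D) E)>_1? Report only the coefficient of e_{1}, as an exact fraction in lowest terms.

step 1: -\frac{1}{2} + \frac{18}{5} e_{1} + \frac{38}{5} e_{2} - e_{3} - \frac{5}{2} e_{12} - \frac{12}{25} e_{13} - \frac{317}{100} e_{23} + \frac{23}{5} e_{123}
step 2: -\frac{251}{300} + \frac{1}{6} e_{1} + \frac{2}{3} e_{2} + \frac{563}{120} e_{3} - \frac{1}{3} e_{23}
step 3: \frac{2}{5} + \frac{19}{15} e_{1} - \frac{1709}{300} e_{2} + \frac{4}{5} e_{3} + \frac{43229}{3000} e_{12} - 2 e_{13} - \frac{63}{125} e_{23} - \frac{251}{100} e_{123}
step 4: \frac{1073}{100} - \frac{811}{125} e_{1} - \frac{1002}{125} e_{2} - \frac{41629}{1000} e_{3} - \frac{191}{25} e_{12} + \frac{6647}{300} e_{13} - \frac{1424}{75} e_{23} + \frac{44129}{750} e_{123}
step 5: -\frac{811}{125} e_{1} - \frac{1002}{125} e_{2} - \frac{41629}{1000} e_{3}
Answer: -\frac{811}{125}


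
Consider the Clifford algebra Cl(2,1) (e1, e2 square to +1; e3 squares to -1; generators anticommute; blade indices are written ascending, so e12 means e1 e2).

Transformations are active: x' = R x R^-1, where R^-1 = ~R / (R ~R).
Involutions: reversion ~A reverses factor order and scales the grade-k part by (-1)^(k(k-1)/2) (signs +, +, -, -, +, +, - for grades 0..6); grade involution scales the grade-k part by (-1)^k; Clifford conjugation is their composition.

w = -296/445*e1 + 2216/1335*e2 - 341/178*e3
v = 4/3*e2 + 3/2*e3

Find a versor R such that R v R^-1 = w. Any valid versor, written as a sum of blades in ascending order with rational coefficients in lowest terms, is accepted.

R = v + w = -296/445*e1 + 1332/445*e2 - 37/89*e3 works: the equal norms (-17/36) guarantee its sandwich swaps v into w.
Answer: -296/445*e1 + 1332/445*e2 - 37/89*e3


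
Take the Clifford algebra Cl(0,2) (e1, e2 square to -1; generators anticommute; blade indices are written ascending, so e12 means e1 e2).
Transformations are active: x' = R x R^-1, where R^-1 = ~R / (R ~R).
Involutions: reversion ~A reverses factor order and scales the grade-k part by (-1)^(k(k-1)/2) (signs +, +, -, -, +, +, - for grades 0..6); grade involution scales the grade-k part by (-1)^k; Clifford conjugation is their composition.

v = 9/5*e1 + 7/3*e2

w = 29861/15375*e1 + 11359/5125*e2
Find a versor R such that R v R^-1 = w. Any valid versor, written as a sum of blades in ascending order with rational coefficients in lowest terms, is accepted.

A norm check does it: q(v) = q(w) = -1954/225, hence R = v + w = 57536/15375*e1 + 69952/15375*e2 realises the map — parallel part kept, (v - w)/2 negated, v carried to w.
Answer: 57536/15375*e1 + 69952/15375*e2


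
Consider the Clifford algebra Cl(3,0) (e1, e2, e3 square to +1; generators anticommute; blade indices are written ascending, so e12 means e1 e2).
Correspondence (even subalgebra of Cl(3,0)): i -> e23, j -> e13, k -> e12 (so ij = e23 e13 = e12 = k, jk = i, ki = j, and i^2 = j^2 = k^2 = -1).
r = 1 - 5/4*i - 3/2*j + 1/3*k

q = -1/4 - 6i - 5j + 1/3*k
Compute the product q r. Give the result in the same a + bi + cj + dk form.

In blades: q = -1/4 + 1/3*e12 - 5*e13 - 6*e23, r = 1 + 1/3*e12 - 3/2*e13 - 5/4*e23.
Distribute q over r term by term (generator squares from the signature, products reordered to ascending indices): (-1/4)*r = -1/4 - 1/12*e12 + 3/8*e13 + 5/16*e23; (1/3*e12)*r = -1/9 + 1/3*e12 - 5/12*e13 + 1/2*e23; (-5*e13)*r = -15/2 - 25/4*e12 - 5*e13 - 5/3*e23; (-6*e23)*r = -15/2 + 9*e12 + 2*e13 - 6*e23.
Sum: -553/36 + 3*e12 - 73/24*e13 - 329/48*e23; translating back through the correspondence:
Answer: -553/36 - 329/48*i - 73/24*j + 3k


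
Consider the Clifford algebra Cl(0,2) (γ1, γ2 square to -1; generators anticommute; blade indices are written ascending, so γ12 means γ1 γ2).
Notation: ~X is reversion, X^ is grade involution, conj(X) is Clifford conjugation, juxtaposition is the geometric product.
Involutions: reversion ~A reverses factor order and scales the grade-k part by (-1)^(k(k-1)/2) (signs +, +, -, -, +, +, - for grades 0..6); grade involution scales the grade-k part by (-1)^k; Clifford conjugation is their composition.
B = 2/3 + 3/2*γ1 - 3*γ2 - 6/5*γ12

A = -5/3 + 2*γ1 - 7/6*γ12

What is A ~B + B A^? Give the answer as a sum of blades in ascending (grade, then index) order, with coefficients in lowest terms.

first term: -122/45 - 14/3*γ1 + 17/20*γ2 - 79/9*γ12
second term: 22/45 - 1/3*γ1 + 183/20*γ2 - 43/9*γ12
Answer: -20/9 - 5*γ1 + 10*γ2 - 122/9*γ12


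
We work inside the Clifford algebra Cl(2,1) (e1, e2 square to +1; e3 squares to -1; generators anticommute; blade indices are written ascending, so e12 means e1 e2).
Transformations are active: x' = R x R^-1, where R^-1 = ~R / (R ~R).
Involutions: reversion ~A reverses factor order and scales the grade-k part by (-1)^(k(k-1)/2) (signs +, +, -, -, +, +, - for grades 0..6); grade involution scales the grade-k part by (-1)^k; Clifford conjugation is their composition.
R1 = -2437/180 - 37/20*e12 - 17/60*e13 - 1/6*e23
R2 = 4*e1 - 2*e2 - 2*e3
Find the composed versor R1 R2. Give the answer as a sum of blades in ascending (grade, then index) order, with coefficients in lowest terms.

Distribute over the terms of R2 (each basis-blade product reordered to ascending indices, repeated generators contracted through their squares):
R1 (4*e1) = -2437/45*e1 + 37/5*e2 + 17/15*e3 - 2/3*e123
R1 (-2*e2) = 37/10*e1 + 2437/90*e2 - 1/3*e3 - 17/30*e123
R1 (-2*e3) = -17/30*e1 - 1/3*e2 + 2437/90*e3 + 37/10*e123
Summing the partial products and collecting blades:
Answer: -2296/45*e1 + 3073/90*e2 + 2509/90*e3 + 37/15*e123


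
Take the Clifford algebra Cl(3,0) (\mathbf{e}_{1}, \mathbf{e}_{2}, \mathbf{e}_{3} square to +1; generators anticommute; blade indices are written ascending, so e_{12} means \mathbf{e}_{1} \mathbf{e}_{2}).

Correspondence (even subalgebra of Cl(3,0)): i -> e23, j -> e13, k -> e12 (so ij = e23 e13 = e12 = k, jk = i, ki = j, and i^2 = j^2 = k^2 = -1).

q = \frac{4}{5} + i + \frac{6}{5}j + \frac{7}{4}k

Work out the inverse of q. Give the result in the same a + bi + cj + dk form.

In blades: q = \frac{4}{5} + \frac{7}{4} e_{12} + \frac{6}{5} e_{13} + e_{23}.
With qbar = \frac{4}{5} - \frac{7}{4} e_{12} - \frac{6}{5} e_{13} - e_{23} (scalar fixed, mapped units negated), q qbar = \frac{2457}{400} (the sum of squared coefficients), so q^-1 = qbar / (\frac{2457}{400}) = \frac{320}{2457} - \frac{100}{351} e_{12} - \frac{160}{819} e_{13} - \frac{400}{2457} e_{23}; translating back:
Answer: \frac{320}{2457} - \frac{400}{2457}i - \frac{160}{819}j - \frac{100}{351}k


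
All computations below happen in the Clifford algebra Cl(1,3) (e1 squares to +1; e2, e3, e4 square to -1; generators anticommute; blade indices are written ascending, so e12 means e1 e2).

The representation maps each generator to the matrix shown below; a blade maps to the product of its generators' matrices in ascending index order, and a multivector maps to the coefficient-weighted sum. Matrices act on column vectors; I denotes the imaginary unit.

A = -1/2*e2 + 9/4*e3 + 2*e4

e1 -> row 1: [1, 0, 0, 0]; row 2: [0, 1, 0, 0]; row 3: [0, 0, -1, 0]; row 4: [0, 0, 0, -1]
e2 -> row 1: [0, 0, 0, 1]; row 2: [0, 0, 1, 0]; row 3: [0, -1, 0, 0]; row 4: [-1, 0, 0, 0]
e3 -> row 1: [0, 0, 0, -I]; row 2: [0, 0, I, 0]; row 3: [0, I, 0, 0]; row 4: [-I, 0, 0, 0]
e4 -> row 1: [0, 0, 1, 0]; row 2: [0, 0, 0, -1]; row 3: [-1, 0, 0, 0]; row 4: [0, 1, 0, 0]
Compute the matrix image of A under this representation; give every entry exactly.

M = (-1/2)*rho(e2) + (9/4)*rho(e3) + (2)*rho(e4), summed entrywise:
Answer: row 1: [0, 0, 2, -1/2 - 9*I/4]; row 2: [0, 0, -1/2 + 9*I/4, -2]; row 3: [-2, 1/2 + 9*I/4, 0, 0]; row 4: [1/2 - 9*I/4, 2, 0, 0]


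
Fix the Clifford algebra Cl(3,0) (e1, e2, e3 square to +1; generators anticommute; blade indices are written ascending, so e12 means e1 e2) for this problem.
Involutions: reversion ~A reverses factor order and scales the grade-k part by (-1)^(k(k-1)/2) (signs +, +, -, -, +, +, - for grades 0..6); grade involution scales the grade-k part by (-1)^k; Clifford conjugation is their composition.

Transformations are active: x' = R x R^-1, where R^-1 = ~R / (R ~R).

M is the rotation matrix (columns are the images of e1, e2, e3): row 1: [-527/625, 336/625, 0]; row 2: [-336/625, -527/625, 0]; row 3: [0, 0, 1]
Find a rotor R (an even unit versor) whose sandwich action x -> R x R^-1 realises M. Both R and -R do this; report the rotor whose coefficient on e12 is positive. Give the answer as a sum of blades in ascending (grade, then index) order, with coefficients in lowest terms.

Method: write R = a + b12*e12 + b13*e13 + b23*e23 with a^2 + b12^2 + b13^2 + b23^2 = 1 (so R^-1 = ~R). Expanding the columns R e_j ~R gives tr M = 4a^2 - 1 and, from the antisymmetric part, M21 - M12 = -4a*b12, M13 - M31 = 4a*b13, M32 - M23 = -4a*b23.
Here tr M = -429/625, so a^2 = (1 + tr M)/4 = 49/625 and a = ±7/25. Taking a = 7/25: M21 - M12 = -672/625, M13 - M31 = 0, M32 - M23 = 0, giving b12 = 24/25, b13 = 0, b23 = 0, i.e. R = 7/25 + 24/25*e12.
Its e12 coefficient is already positive.
Answer: 7/25 + 24/25*e12. Why the constraint matters: R and -R act identically through the sandwich — M has trace -429/625 either way — so only the sign condition on e12 picks one of the two preimages.


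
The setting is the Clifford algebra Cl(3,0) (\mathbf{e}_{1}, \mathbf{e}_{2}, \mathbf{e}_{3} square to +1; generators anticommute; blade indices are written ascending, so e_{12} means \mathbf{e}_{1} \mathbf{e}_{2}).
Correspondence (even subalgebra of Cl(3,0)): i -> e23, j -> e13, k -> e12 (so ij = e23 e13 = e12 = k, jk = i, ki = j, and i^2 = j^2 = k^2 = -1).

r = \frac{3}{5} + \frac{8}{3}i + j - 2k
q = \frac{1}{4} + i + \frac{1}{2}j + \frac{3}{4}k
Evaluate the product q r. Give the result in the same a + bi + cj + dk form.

In blades: q = \frac{1}{4} + \frac{3}{4} e_{12} + \frac{1}{2} e_{13} + e_{23}, r = \frac{3}{5} - 2 e_{12} + e_{13} + \frac{8}{3} e_{23}.
Distribute q over r term by term (generator squares from the signature, products reordered to ascending indices): (\frac{1}{4})*r = \frac{3}{20} - \frac{1}{2} e_{12} + \frac{1}{4} e_{13} + \frac{2}{3} e_{23}; (\frac{3}{4} e_{12})*r = \frac{3}{2} + \frac{9}{20} e_{12} + 2 e_{13} - \frac{3}{4} e_{23}; (\frac{1}{2} e_{13})*r = -\frac{1}{2} - \frac{4}{3} e_{12} + \frac{3}{10} e_{13} - e_{23}; (e_{23})*r = -\frac{8}{3} + e_{12} + 2 e_{13} + \frac{3}{5} e_{23}.
Sum: -\frac{91}{60} - \frac{23}{60} e_{12} + \frac{91}{20} e_{13} - \frac{29}{60} e_{23}; translating back through the correspondence:
Answer: -\frac{91}{60} - \frac{29}{60}i + \frac{91}{20}j - \frac{23}{60}k


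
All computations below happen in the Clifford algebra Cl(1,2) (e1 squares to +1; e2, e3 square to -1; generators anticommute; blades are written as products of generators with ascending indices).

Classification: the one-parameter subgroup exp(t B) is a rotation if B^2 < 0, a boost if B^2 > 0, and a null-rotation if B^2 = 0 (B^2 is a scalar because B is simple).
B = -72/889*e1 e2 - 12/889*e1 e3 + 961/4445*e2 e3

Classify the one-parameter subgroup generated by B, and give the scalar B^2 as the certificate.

B^2 term by term: the squares give (-72/889)^2*(e1 e2)^2 + (-12/889)^2*(e1 e3)^2 + (961/4445)^2*(e2 e3)^2 = 5184/790321*(+1) + 144/790321*(+1) + 923521/19758025*(-1) = -1/25 (each basis 2-blade squares to minus the product of its generators' squares); cross terms between blades sharing an index anticommute and cancel. So B^2 = -1/25.
Answer: rotation, certificate B^2 = -1/25. One invariant decides it: the square -1/25 survives every conjugation, and its sign is exactly the classification.


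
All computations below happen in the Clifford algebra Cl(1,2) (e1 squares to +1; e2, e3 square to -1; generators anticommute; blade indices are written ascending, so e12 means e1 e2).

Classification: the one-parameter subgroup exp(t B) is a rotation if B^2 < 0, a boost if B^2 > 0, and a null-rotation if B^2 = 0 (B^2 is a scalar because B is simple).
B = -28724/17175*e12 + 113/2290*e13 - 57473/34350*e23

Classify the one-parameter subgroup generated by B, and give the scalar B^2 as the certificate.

B^2 term by term: the squares give (-28724/17175)^2*(e12)^2 + (113/2290)^2*(e13)^2 + (-57473/34350)^2*(e23)^2 = 825068176/294980625*(+1) + 12769/5244100*(+1) + 3303145729/1179922500*(-1) = 0 (each basis 2-blade squares to minus the product of its generators' squares); cross terms between blades sharing an index anticommute and cancel. So B^2 = 0.
Answer: null-rotation, certificate B^2 = 0. The class reads off the invariant scalar 0 directly.


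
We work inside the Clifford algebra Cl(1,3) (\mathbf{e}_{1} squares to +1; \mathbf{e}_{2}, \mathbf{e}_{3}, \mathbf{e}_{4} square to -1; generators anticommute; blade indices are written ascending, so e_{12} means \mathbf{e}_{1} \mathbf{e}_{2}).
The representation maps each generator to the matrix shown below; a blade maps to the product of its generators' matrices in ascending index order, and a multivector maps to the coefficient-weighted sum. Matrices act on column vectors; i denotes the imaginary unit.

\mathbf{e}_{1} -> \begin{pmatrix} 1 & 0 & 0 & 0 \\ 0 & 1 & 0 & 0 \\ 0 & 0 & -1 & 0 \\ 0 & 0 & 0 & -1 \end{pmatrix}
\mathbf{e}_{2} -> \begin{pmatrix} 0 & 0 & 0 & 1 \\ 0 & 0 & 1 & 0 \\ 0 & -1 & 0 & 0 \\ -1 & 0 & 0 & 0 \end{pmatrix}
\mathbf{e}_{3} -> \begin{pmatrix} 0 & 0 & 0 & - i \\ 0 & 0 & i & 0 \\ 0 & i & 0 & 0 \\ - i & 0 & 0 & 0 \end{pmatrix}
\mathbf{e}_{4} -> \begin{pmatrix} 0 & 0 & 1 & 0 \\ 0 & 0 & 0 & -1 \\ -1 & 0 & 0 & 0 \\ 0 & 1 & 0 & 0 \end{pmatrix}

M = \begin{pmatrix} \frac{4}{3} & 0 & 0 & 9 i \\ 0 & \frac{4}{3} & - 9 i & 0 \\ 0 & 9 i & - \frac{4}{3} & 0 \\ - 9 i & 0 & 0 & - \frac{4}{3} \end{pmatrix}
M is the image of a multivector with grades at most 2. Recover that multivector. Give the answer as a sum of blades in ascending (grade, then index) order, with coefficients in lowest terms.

Method: the blade images are trace-orthogonal — tr(rho(e_A) rho(e_B)^-1) = 4 if A = B and 0 otherwise — and rho(e_A)^-1 = (e_A)^2 * rho(e_A) with (e_A)^2 = +1 or -1, so the coefficient of e_A in the preimage is (e_A)^2 * tr(M rho(e_A))/4.
Nonzero projections over blades of grade <= 2: e_{1}: (e_{1})^2 = +1, tr(M rho(e_{1})) = \frac{16}{3}, coefficient \frac{4}{3}; e_{13}: (e_{13})^2 = +1, tr(M rho(e_{13})) = -36, coefficient -9. Every other blade of grade <= 2 projects to 0.
Answer: \frac{4}{3} e_{1} - 9 e_{13}


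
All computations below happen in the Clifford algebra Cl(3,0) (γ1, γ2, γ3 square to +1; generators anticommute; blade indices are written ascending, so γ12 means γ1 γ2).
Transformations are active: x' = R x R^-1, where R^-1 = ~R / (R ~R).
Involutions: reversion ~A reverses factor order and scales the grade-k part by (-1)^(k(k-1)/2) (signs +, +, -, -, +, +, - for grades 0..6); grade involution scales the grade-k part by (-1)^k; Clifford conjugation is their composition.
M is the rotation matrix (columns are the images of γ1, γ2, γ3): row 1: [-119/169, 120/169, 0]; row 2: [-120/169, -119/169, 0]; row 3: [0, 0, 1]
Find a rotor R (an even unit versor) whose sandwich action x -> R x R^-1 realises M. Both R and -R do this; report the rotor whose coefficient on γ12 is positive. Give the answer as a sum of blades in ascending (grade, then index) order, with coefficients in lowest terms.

Method: write R = a + b12*γ12 + b13*γ13 + b23*γ23 with a^2 + b12^2 + b13^2 + b23^2 = 1 (so R^-1 = ~R). Expanding the columns R e_j ~R gives tr M = 4a^2 - 1 and, from the antisymmetric part, M21 - M12 = -4a*b12, M13 - M31 = 4a*b13, M32 - M23 = -4a*b23.
Here tr M = -69/169, so a^2 = (1 + tr M)/4 = 25/169 and a = ±5/13. Taking a = 5/13: M21 - M12 = -240/169, M13 - M31 = 0, M32 - M23 = 0, giving b12 = 12/13, b13 = 0, b23 = 0, i.e. R = 5/13 + 12/13*γ12.
Its γ12 coefficient is already positive.
Answer: 5/13 + 12/13*γ12. Uniqueness: Spin(3) -> SO(3) maps R and -R to the same rotation of trace -69/169; fixing the sign of the γ12 coefficient removes the ambiguity.


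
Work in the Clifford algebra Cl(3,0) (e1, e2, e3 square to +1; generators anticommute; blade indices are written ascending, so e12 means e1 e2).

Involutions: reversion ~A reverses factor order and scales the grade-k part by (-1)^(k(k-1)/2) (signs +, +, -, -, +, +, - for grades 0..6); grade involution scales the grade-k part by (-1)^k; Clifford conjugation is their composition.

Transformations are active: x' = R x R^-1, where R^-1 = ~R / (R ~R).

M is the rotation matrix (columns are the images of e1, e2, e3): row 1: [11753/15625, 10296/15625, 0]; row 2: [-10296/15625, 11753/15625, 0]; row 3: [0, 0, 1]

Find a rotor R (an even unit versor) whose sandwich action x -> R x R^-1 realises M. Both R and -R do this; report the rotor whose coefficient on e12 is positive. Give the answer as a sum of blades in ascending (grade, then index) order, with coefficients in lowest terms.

Method: write R = a + b12*e12 + b13*e13 + b23*e23 with a^2 + b12^2 + b13^2 + b23^2 = 1 (so R^-1 = ~R). Expanding the columns R e_j ~R gives tr M = 4a^2 - 1 and, from the antisymmetric part, M21 - M12 = -4a*b12, M13 - M31 = 4a*b13, M32 - M23 = -4a*b23.
Here tr M = 39131/15625, so a^2 = (1 + tr M)/4 = 13689/15625 and a = ±117/125. Taking a = 117/125: M21 - M12 = -20592/15625, M13 - M31 = 0, M32 - M23 = 0, giving b12 = 44/125, b13 = 0, b23 = 0, i.e. R = 117/125 + 44/125*e12.
Its e12 coefficient is already positive.
Answer: 117/125 + 44/125*e12. Key observation: the double cover Spin(3) -> SO(3) sends R and -R to the same matrix (trace 39131/15625 here), so the stated sign of the e12 coefficient is what selects one sheet.


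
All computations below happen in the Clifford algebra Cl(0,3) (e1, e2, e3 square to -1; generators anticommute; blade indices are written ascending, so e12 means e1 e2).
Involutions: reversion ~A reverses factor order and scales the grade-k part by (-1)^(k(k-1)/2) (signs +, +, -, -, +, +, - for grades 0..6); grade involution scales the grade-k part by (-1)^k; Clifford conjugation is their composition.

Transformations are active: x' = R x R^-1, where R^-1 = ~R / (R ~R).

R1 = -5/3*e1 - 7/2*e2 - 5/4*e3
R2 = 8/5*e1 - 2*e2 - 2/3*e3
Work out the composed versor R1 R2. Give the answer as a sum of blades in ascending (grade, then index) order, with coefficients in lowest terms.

Distribute over the terms of R1 (each basis-blade product reordered to ascending indices, repeated generators contracted through their squares):
(-5/3*e1) R2 = 8/3 + 10/3*e12 + 10/9*e13
(-7/2*e2) R2 = -7 + 28/5*e12 + 7/3*e23
(-5/4*e3) R2 = -5/6 + 2*e13 - 5/2*e23
Summing the partial products and collecting blades:
Answer: -31/6 + 134/15*e12 + 28/9*e13 - 1/6*e23


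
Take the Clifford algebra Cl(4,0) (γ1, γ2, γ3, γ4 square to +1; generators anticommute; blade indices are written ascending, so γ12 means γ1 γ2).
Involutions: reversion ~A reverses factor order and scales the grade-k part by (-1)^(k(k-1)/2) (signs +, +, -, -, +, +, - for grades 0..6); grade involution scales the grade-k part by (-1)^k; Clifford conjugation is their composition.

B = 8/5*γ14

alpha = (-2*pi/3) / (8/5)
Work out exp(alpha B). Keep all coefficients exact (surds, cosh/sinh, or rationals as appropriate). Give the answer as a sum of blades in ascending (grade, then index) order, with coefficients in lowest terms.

B^2 = (8/5)^2*(γ14)^2 = 64/25*(-1) = -64/25 (a basis 2-blade squares to minus the product of its generators' squares).
B^2 = -64/25 — B^2 < 0, so the exponential closes trigonometrically: l = 8/5, alpha*l = -2*pi/3, so exp(alpha B) = cos(-2*pi/3) + (sin(-2*pi/3)/(8/5))*B = -1/2 + (-5*sqrt(3)/16)*B.
Answer: -1/2 - sqrt(3)/2*γ14
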